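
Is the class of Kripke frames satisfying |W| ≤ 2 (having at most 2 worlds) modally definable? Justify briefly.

Modal frame validity is preserved under disjoint unions.
Any modal formula valid on each of 3 disjoint one-world frames is valid on their disjoint union (validity is preserved under disjoint unions). Each one-world frame has |W|=1≤2, but the union has |W|=3.
So no modal formula (or set of formulas) defines exactly the |W|≤2 frames.

No — not modally definable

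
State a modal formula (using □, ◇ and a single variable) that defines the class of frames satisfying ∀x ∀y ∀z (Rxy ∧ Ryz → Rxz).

A defining formula is □s → □□s (the 4 axiom).
Suppose □s→□□s is valid. Take Rxy, Ryz and set V(s)={w : Rxw}. Then □s at x, so □□s at x, so □s at y, so s at z, i.e. Rxz.

□s → □□s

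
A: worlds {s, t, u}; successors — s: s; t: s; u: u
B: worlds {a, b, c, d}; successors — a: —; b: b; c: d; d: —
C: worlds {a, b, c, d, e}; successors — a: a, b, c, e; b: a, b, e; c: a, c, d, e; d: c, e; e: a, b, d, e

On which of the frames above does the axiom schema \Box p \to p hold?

none

The schema corresponds to reflexivity: \forall x Rxx.
A: fails — world t does not see itself.
B: fails — world a does not see itself.
C: fails — world d does not see itself.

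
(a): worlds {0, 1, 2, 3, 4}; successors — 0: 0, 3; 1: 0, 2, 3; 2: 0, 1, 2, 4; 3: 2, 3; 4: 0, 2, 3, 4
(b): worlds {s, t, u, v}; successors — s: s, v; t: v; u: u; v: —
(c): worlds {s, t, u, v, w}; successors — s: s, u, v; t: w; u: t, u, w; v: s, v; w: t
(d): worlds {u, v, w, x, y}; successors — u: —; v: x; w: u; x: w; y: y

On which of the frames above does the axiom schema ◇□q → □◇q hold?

Frame correspondent (Sahlqvist): ∀x ∀y ∀z (Rxy ∧ Rxz → ∃w (Ryw ∧ Rzw)) — i.e. convergence.
(a): satisfies the condition.
(b): fails — Rss and Rsv but s and v have no common successor.
(c): fails — Rsv and Rsu but v and u have no common successor.
(d): fails — Rwu and Rwu but u and u have no common successor.
Valid on: (a).

(a)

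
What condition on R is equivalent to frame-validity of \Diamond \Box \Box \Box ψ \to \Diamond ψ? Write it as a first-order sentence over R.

\forall x \forall y (xRy \to \exists w (y R^3 w \wedge xRw))

This is a Sahlqvist (Geach-type) schema ◇^1□^3ψ → □^0◇^1ψ.
Minimal-valuation argument: fix x; take any y with xR^1y and any z with xR^0z. Set V(ψ) to the set of worlds R-reachable from y in exactly 3 steps. Then □^3ψ holds at y, so the antecedent holds at x; validity forces ◇^1ψ at z, giving a w with zR^1w and yR^3w.
First-order correspondent: \forall x \forall y (xRy \to \exists w (y R^3 w \wedge xRw)).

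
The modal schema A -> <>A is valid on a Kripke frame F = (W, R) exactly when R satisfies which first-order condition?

Replacing A by ¬A and contraposing gives the equivalent schema □A → A.
Suppose □A→A is valid. At any x set V(A)={w : Rxw}. Then □A holds at x, so A holds at x, i.e. Rxx.

reflexivity: forall x Rxx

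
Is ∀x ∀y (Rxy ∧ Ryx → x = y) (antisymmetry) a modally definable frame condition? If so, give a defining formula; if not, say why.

No — not modally definable

If a class were modally definable it would be closed under surjective bounded morphisms (Goldblatt–Thomason).
The 8-cycle (worlds 0,1,2,3,4,5,6,7 with 0→1→2→3→4→5→6→7→0) is antisymmetric. Sending even-indexed worlds to s and odd-indexed worlds to t is a surjective bounded morphism onto the two-world frame with s↔t, which is not antisymmetric.
So the class is not modally definable.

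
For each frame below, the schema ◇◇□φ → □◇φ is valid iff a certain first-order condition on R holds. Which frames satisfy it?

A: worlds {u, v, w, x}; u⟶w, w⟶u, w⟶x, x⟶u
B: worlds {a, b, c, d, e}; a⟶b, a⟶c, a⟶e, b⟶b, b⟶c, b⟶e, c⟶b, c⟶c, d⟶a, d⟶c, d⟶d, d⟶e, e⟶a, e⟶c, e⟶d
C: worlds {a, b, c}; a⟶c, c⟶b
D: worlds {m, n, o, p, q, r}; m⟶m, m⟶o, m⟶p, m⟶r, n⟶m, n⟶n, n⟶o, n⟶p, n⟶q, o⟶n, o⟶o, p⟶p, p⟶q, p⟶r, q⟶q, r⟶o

Frame correspondent (Sahlqvist): ∀x ∀y ∀z ((xR²y ∧ xRz) → ∃w (yRw ∧ zRw)) — i.e. a generalized confluence (Geach) condition.
A: fails — uR²u, uRw but no t with uRt and wRt.
B: ✓.
C: fails — aR²b, aRc but no w with bRw and cRw.
D: fails — mR²o, mRp but no w with oRw and pRw.

B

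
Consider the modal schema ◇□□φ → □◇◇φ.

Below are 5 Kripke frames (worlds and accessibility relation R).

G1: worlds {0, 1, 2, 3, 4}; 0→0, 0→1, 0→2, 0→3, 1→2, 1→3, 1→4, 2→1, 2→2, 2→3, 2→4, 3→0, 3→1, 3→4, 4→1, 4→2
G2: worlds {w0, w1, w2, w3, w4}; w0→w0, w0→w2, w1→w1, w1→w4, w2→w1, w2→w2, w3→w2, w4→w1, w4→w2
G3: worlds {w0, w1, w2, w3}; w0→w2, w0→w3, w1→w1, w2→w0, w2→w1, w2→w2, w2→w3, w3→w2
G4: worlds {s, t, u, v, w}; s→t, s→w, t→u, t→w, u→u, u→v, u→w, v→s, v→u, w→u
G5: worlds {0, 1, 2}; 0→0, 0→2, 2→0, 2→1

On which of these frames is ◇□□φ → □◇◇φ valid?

G1, G2, G3, G4

The schema corresponds to a generalized confluence (Geach) condition: ∀x ∀y ∀z ((xRy ∧ xRz) → ∃w (yR²w ∧ zR²w)).
G1: holds.
G2: holds.
G3: holds.
G4: holds.
G5: fails — 2R0, 2R1 but no w with 0R²w and 1R²w.
Valid on: G1, G2, G3, G4.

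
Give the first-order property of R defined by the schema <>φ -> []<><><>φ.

forall x forall y forall z ((xRy & xRz) -> exists w (y = w & z R^3 w))

This is a Sahlqvist (Geach-type) schema ◇^1□^0φ → □^1◇^3φ.
Minimal-valuation argument: fix x; take any y with xR^1y and any z with xR^1z. Set V(φ) to the set of worlds R-reachable from y in exactly 0 steps. Then □^0φ holds at y, so the antecedent holds at x; validity forces ◇^3φ at z, giving a w with zR^3w and yR^0w.
First-order correspondent: forall x forall y forall z ((xRy & xRz) -> exists w (y = w & z R^3 w)).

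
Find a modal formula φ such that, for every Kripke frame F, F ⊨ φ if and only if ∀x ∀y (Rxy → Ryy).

A defining formula is □(□r → r) (the T□ axiom).
Suppose □(□r→r) is valid. Take Rxy and set V(r)={w : Ryw}. Then at y, □r holds; since □(□r→r) at x, □r→r at y, so r at y, i.e. Ryy.

□(□r → r)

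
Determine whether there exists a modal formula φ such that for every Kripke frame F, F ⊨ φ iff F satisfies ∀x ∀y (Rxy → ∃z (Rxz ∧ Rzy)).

Yes: it is density, defined by the C4 schema □□r → □r.
Suppose □□r→□r is valid. Take Rxy and set V(r)={w : xR²w}. Then □□r at x, so □r at x, so r at y, i.e. ∃z(Rxz∧Rzy).

Yes, by □□r → □r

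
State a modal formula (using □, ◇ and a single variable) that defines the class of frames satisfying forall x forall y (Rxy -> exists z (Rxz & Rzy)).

□□r → □r

This is density; the standard corresponding axiom is C4: □□r → □r.
Suppose □□r→□r is valid. Take Rxy and set V(r)={w : xR²w}. Then □□r at x, so □r at x, so r at y, i.e. ∃z(Rxz∧Rzy).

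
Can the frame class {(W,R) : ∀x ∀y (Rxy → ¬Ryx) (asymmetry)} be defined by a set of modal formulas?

Any modally definable frame class is closed under surjective bounded morphisms.
The 3-cycle (worlds w0,w1,w2 with w0→w1→w2→w0) is asymmetric. Mapping every world to a single reflexive point • is a surjective bounded morphism, and the reflexive point is not asymmetric (R•• but asymmetry requires ¬R••).
So the class is not modally definable.

Not definable by any modal formula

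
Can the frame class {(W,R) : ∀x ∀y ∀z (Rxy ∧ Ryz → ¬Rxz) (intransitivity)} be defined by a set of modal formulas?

Any modally definable frame class is closed under surjective bounded morphisms.
The 7-cycle (worlds a,b,c,d,e,f,g with a→b→c→d→e→f→g→a) is intransitive. Mapping every world to a single reflexive point • is a surjective bounded morphism; the reflexive point is not intransitive (R••∧R•• but R••).
Hence intransitivity is not modally definable.

Not definable by any modal formula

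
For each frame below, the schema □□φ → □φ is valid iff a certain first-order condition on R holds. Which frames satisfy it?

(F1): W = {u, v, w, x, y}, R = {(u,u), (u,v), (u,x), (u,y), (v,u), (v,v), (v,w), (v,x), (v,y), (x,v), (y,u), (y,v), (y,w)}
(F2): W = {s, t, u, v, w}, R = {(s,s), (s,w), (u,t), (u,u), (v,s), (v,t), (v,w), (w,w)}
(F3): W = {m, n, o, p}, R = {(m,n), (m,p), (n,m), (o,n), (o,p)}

Frame correspondent (Sahlqvist): ∀x ∀y (Rxy → ∃z (Rxz ∧ Rzy)) — i.e. density.
(F1): ✓.
(F2): fails — Rvt but no z with Rvz and Rzt.
(F3): fails — Ron but no z with Roz and Rzn.

(F1)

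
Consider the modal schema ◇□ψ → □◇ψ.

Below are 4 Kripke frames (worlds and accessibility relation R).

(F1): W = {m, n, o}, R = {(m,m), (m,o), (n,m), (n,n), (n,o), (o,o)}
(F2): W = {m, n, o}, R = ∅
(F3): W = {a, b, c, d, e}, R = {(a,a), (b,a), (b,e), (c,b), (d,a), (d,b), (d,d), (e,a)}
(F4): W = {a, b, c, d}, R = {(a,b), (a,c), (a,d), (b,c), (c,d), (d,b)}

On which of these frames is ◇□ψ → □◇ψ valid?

Frame correspondent (Sahlqvist): ∀x ∀y ∀z (Rxy ∧ Rxz → ∃w (Ryw ∧ Rzw)) — i.e. convergence.
(F1): ✓.
(F2): ✓.
(F3): ✓.
(F4): fails — Rab and Rac but b and c have no common successor.

(F1), (F2), (F3)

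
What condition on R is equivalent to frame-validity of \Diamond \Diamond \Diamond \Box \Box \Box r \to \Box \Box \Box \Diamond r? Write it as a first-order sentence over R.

This is a Sahlqvist (Geach-type) schema ◇^3□^3r → □^3◇^1r.
Minimal-valuation argument: fix x; take any y with xR^3y and any z with xR^3z. Set V(r) to the set of worlds R-reachable from y in exactly 3 steps. Then □^3r holds at y, so the antecedent holds at x; validity forces ◇^1r at z, giving a w with zR^1w and yR^3w.
First-order correspondent: \forall x \forall y \forall z ((x R^3 y \wedge x R^3 z) \to \exists w (y R^3 w \wedge zRw)).

\forall x \forall y \forall z ((x R^3 y \wedge x R^3 z) \to \exists w (y R^3 w \wedge zRw))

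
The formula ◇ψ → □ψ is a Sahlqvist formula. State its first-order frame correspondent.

partial functionality: ∀x ∀y ∀z (Rxy ∧ Rxz → y = z)

Suppose ◇ψ→□ψ is valid. Take Rxy, Rxz and set V(ψ)={y}. Then ◇ψ at x, so □ψ at x, so ψ at z, i.e. z=y.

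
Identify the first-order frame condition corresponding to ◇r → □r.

Suppose ◇r→□r is valid. Take Rxy, Rxz and set V(r)={y}. Then ◇r at x, so □r at x, so r at z, i.e. z=y.

Partial functionality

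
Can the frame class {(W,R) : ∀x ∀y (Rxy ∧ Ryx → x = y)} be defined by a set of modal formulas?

If a class were modally definable it would be closed under surjective bounded morphisms (Goldblatt–Thomason).
The 6-cycle (worlds 0,1,2,3,4,5 with 0→1→2→3→4→5→0) is antisymmetric. Sending even-indexed worlds to s and odd-indexed worlds to t is a surjective bounded morphism onto the two-world frame with s↔t, which is not antisymmetric.
So no modal formula (or set of formulas) defines exactly the antisymmetric frames.

Not definable by any modal formula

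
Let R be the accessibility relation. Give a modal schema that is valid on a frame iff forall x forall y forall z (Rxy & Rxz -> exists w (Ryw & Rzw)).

This is convergence; the standard corresponding axiom is .2: ◇□ψ → □◇ψ.
Suppose ◇□ψ→□◇ψ is valid. Take Rxy, Rxz and set V(ψ)={w : Ryw}. Then □ψ at y so ◇□ψ at x, so □◇ψ at x, so ◇ψ at z, giving w with Rzw and Ryw.

◇□ψ → □◇ψ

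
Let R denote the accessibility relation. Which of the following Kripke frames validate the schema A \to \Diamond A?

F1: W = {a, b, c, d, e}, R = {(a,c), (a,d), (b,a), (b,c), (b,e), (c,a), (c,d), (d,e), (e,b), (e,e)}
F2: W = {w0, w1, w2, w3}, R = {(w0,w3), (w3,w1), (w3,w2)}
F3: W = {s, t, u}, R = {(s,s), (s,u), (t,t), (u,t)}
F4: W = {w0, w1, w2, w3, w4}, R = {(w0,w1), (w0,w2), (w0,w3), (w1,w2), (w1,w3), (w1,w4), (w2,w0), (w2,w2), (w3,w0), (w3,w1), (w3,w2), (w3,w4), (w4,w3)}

none

This is the axiom for reflexivity; its first-order frame correspondent is \forall x Rxx.
F1: fails — world a does not see itself.
F2: fails — world w0 does not see itself.
F3: fails — world u does not see itself.
F4: fails — world w0 does not see itself.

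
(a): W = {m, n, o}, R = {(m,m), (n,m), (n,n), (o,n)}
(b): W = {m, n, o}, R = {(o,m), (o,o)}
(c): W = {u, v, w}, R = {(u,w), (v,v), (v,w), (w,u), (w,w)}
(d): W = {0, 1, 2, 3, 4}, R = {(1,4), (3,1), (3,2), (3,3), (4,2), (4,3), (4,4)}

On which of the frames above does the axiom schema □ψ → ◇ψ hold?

(a), (c)

Frame correspondent (Sahlqvist): ∀x ∃y Rxy — i.e. seriality.
(a): satisfies the condition.
(b): fails — world m has no successor.
(c): satisfies the condition.
(d): fails — world 0 has no successor.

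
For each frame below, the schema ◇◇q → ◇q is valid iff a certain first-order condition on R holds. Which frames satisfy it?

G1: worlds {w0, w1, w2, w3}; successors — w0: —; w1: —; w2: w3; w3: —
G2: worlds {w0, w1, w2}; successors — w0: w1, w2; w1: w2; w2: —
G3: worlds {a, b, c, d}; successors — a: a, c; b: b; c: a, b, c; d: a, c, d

Frame correspondent (Sahlqvist): ∀x ∀y ∀z (Rxy ∧ Ryz → Rxz) — i.e. transitivity.
G1: satisfies the condition.
G2: satisfies the condition.
G3: fails — Rdc and Rcb but not Rdb.
Valid on: G1, G2.

G1, G2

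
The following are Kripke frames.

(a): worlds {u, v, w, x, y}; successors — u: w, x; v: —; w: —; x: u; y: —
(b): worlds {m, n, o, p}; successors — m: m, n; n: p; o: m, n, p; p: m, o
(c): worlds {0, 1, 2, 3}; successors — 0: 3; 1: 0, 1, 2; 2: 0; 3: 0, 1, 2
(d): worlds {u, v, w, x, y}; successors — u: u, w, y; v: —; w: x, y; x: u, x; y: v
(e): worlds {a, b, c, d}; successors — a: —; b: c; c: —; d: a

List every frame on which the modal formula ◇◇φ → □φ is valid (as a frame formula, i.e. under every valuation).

(e)

The schema corresponds to a generalized confluence (Geach) condition: ∀x ∀y ∀z ((xR²y ∧ xRz) → ∃w (y = w ∧ z = w)).
(a): fails — uR²u, uRw but u ≠ w.
(b): fails — mR²m, mRn but m ≠ n.
(c): fails — 0R²0, 0R3 but 0 ≠ 3.
(d): fails — uR²u, uRw but u ≠ w.
(e): condition met.
Valid on: (e).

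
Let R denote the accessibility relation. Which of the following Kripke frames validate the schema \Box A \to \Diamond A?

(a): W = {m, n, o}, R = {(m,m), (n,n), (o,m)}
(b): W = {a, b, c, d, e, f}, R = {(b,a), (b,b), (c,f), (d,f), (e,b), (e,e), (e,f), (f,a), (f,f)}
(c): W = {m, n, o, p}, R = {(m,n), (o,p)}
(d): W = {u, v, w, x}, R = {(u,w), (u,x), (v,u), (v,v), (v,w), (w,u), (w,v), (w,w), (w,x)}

The schema corresponds to seriality: \forall x \exists y Rxy.
(a): condition met.
(b): fails — world a has no successor.
(c): fails — world n has no successor.
(d): fails — world x has no successor.
Valid on: (a).

(a)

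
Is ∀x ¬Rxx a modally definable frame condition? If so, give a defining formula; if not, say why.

No

Any modally definable frame class is closed under surjective bounded morphisms.
The 4-cycle (worlds a,b,c,d with a→b→c→d→a) is irreflexive, and the map sending every world to a single reflexive point • is a surjective bounded morphism (forth: every edge maps to (•,•); back: every world has a successor). So any modal formula valid on the 4-cycle is also valid on the reflexive point, which is not irreflexive.
So no modal formula (or set of formulas) defines exactly the irreflexive frames.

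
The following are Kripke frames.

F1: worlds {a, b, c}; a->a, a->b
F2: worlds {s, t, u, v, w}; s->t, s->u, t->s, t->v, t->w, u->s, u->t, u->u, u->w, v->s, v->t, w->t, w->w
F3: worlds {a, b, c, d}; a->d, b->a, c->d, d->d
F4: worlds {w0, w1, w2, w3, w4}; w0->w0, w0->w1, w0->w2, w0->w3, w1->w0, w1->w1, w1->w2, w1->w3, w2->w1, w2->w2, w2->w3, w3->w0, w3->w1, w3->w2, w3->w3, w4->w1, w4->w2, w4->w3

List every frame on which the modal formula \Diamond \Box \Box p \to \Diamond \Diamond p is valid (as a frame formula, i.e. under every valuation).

Frame correspondent (Sahlqvist): \forall x \forall y (xRy \to \exists w (y R^2 w \wedge x R^2 w)) — i.e. a generalized confluence (Geach) condition.
F1: fails — aRb but no w with bR²w and aR²w.
F2: ✓.
F3: ✓.
F4: ✓.

F2, F3, F4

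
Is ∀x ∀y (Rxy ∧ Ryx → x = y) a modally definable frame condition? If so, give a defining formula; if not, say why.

No — not modally definable

Modal frame validity is preserved under surjective bounded morphisms.
The 4-cycle (worlds 0,1,2,3 with 0→1→2→3→0) is antisymmetric. Sending even-indexed worlds to a and odd-indexed worlds to b is a surjective bounded morphism onto the two-world frame with a↔b, which is not antisymmetric.
So no modal formula (or set of formulas) defines exactly the antisymmetric frames.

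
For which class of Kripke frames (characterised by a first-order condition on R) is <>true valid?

This is a form of the D axiom.
Its frame correspondent is seriality — forall x exists y Rxy.

seriality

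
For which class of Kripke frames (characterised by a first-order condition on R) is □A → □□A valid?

This schema is the 4 axiom.
Its frame correspondent is transitivity — ∀x ∀y ∀z (Rxy ∧ Ryz → Rxz).

Transitivity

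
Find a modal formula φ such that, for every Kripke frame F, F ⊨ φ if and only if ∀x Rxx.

□p → p

A defining formula is □p → p (the T axiom).
Suppose □p→p is valid. At any x set V(p)={w : Rxw}. Then □p holds at x, so p holds at x, i.e. Rxx.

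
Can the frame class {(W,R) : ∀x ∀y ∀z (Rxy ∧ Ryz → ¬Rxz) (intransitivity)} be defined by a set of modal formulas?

Not definable by any modal formula

If a class were modally definable it would be closed under surjective bounded morphisms (Goldblatt–Thomason).
The 5-cycle (worlds s,t,u,v,w with s→t→u→v→w→s) is intransitive. Mapping every world to a single reflexive point • is a surjective bounded morphism; the reflexive point is not intransitive (R••∧R•• but R••).
Hence intransitivity is not modally definable.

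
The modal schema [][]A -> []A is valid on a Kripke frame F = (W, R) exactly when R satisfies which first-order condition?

Density

Suppose □□A→□A is valid. Take Rxy and set V(A)={w : xR²w}. Then □□A at x, so □A at x, so A at y, i.e. ∃z(Rxz∧Rzy).
The converse is a direct semantic check.
Frame condition: forall x forall y (Rxy -> exists z (Rxz & Rzy)).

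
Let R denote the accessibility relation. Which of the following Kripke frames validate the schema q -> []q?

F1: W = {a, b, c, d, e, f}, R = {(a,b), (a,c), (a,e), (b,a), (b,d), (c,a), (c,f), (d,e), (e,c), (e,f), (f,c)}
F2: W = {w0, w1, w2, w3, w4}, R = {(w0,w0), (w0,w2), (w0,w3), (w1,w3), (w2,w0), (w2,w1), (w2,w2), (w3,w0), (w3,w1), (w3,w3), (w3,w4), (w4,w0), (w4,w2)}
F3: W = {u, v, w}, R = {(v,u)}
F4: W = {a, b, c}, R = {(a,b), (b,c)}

none

This is the axiom for a generalized confluence (Geach) condition; its first-order frame correspondent is forall x forall z (xRz -> exists w (x = w & z = w)).
F1: fails — aRb but a ≠ b.
F2: fails — w0Rw2 but w0 ≠ w2.
F3: fails — vRu but v ≠ u.
F4: fails — aRb but a ≠ b.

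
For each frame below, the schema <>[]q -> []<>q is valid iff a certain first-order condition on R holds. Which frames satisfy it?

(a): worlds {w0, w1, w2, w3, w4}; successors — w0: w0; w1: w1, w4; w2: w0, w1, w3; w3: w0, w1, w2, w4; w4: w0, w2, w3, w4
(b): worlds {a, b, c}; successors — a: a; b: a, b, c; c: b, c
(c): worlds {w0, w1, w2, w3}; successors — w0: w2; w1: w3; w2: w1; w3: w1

(c)

The schema corresponds to convergence: forall x forall y forall z (Rxy & Rxz -> exists w (Ryw & Rzw)).
(a): fails — Rw2w1 and Rw2w0 but w1 and w0 have no common successor.
(b): fails — Rbc and Rba but c and a have no common successor.
(c): ✓.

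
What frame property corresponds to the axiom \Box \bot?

emptiness of R: \forall x \forall y \neg Rxy

□⊥ is valid iff no world has any successor (otherwise □⊥ fails at any world with one).
The converse is a direct semantic check.
Frame condition: \forall x \forall y \neg Rxy.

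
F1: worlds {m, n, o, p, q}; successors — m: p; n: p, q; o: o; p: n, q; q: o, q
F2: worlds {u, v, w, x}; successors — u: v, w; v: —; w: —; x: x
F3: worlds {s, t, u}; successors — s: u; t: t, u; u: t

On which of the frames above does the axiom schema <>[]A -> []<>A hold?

F1, F3

This is the axiom for convergence; its first-order frame correspondent is forall x forall y forall z (Rxy & Rxz -> exists w (Ryw & Rzw)).
F1: holds.
F2: fails — Ruv and Ruv but v and v have no common successor.
F3: holds.
Valid on: F1, F3.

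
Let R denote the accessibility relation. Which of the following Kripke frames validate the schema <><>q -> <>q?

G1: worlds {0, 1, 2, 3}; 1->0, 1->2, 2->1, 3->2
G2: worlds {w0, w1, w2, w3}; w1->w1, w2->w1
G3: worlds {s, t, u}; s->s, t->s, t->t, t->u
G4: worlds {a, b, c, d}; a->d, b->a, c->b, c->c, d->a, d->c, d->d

G2, G3

The schema corresponds to transitivity: forall x forall y forall z (Rxy & Ryz -> Rxz).
G1: fails — R12 and R21 but not R11.
G2: holds.
G3: holds.
G4: fails — Rdc and Rcb but not Rdb.
Valid on: G2, G3.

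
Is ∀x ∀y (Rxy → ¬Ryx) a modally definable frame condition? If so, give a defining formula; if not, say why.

Any modally definable frame class is closed under surjective bounded morphisms.
The 5-cycle (worlds s,t,u,v,w with s→t→u→v→w→s) is asymmetric. Mapping every world to a single reflexive point • is a surjective bounded morphism, and the reflexive point is not asymmetric (R•• but asymmetry requires ¬R••).
So no modal formula (or set of formulas) defines exactly the asymmetric frames.

No — not modally definable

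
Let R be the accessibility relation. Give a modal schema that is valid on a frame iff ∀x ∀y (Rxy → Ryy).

A defining formula is □(□q → q) (the T□ axiom).
Suppose □(□q→q) is valid. Take Rxy and set V(q)={w : Ryw}. Then at y, □q holds; since □(□q→q) at x, □q→q at y, so q at y, i.e. Ryy.

□(□q → q)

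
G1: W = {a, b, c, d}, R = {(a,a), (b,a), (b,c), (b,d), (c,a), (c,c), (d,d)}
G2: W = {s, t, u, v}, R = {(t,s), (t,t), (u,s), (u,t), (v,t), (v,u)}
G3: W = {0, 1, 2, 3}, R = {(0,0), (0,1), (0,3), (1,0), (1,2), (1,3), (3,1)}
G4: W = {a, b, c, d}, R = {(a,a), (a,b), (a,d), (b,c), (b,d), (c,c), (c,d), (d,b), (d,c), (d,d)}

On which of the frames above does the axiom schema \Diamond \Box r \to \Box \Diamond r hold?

G4

This is the axiom for convergence; its first-order frame correspondent is \forall x \forall y \forall z (Rxy \wedge Rxz \to \exists w (Ryw \wedge Rzw)).
G1: fails — Rbc and Rbd but c and d have no common successor.
G2: fails — Rts and Rts but s and s have no common successor.
G3: fails — R01 and R03 but 1 and 3 have no common successor.
G4: ✓.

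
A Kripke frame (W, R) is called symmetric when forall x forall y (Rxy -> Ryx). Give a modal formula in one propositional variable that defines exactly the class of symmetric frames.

The condition is symmetry. The B schema ψ → □◇ψ defines it.
Suppose ψ→□◇ψ is valid. Take Rxy and set V(ψ)={x}. Then ψ at x, so □◇ψ at x, so ◇ψ at y, so some z with Ryz has ψ; z=x, i.e. Ryx.

ψ → □◇ψ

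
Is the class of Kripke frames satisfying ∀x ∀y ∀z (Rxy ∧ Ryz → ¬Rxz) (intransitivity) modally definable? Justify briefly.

No

Any modally definable frame class is closed under surjective bounded morphisms.
The 3-cycle (worlds s,t,u with s→t→u→s) is intransitive. Mapping every world to a single reflexive point • is a surjective bounded morphism; the reflexive point is not intransitive (R••∧R•• but R••).
So the class is not modally definable.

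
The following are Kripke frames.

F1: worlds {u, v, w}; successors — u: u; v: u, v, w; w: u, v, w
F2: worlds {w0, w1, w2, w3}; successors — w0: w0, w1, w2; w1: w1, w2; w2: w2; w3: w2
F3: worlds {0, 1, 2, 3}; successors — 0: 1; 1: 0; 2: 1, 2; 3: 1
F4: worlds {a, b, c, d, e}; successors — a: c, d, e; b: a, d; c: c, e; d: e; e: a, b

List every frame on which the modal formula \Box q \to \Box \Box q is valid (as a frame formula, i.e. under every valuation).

F1, F2

This is the axiom for transitivity; its first-order frame correspondent is \forall x \forall y \forall z (Rxy \wedge Ryz \to Rxz).
F1: satisfies the condition.
F2: satisfies the condition.
F3: fails — R10 and R01 but not R11.
F4: fails — Rde and Reb but not Rdb.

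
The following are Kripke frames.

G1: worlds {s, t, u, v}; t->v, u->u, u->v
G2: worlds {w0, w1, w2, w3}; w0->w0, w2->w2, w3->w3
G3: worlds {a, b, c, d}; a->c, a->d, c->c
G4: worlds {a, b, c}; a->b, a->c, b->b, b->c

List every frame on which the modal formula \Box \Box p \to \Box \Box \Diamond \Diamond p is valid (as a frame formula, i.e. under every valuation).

G2, G3

Frame correspondent (Sahlqvist): \forall x \forall z (x R^2 z \to \exists w (x R^2 w \wedge z R^2 w)) — i.e. a generalized confluence (Geach) condition.
G1: fails — uR²v but no w with uR²w and vR²w.
G2: holds.
G3: holds.
G4: fails — aR²c but no w with aR²w and cR²w.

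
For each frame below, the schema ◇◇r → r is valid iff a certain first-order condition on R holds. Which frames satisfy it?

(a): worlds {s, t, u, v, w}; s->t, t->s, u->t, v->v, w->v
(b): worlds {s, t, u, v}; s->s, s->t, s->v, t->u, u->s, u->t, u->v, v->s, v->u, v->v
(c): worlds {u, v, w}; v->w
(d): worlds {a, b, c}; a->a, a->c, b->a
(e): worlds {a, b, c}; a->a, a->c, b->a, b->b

The schema corresponds to a generalized confluence (Geach) condition: ∀x ∀y (xR²y → ∃w (y = w ∧ x = w)).
(a): fails — uR²s but s ≠ u.
(b): fails — sR²t but t ≠ s.
(c): holds.
(d): fails — aR²c but c ≠ a.
(e): fails — aR²c but c ≠ a.

(c)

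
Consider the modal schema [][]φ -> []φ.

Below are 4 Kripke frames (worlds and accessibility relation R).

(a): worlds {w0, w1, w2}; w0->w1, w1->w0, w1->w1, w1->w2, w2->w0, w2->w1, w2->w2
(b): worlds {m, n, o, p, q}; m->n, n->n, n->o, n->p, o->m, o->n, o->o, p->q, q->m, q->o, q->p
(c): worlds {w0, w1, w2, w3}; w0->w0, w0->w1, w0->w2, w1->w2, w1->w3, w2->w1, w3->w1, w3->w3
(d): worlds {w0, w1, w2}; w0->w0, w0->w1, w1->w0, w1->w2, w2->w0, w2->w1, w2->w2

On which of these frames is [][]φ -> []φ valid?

Frame correspondent (Sahlqvist): forall x forall y (Rxy -> exists z (Rxz & Rzy)) — i.e. density.
(a): ✓.
(b): fails — Rqp but no z with Rqz and Rzp.
(c): fails — Rw1w2 but no z with Rw1z and Rzw2.
(d): ✓.
Valid on: (a), (d).

(a), (d)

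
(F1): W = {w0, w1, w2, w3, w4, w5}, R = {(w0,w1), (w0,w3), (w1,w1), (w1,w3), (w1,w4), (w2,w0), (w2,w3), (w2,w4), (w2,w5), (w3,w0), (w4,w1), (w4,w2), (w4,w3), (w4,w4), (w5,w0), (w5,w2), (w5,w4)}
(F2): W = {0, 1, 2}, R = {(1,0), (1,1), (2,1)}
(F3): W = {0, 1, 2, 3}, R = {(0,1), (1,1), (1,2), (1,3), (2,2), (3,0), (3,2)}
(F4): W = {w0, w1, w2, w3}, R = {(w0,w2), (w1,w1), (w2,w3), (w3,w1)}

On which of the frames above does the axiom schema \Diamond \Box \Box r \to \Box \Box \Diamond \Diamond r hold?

(F1), (F3), (F4)

The schema corresponds to a generalized confluence (Geach) condition: \forall x \forall y \forall z ((xRy \wedge x R^2 z) \to \exists w (y R^2 w \wedge z R^2 w)).
(F1): condition met.
(F2): fails — 1R0, 1R²0 but no w with 0R²w and 0R²w.
(F3): condition met.
(F4): condition met.
Valid on: (F1), (F3), (F4).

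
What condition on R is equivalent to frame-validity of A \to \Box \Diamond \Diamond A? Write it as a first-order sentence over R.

This is a Sahlqvist (Geach-type) schema ◇^0□^0A → □^1◇^2A.
First-order correspondent: \forall x \forall z (xRz \to \exists w (x = w \wedge z R^2 w)).

\forall x \forall z (xRz \to \exists w (x = w \wedge z R^2 w))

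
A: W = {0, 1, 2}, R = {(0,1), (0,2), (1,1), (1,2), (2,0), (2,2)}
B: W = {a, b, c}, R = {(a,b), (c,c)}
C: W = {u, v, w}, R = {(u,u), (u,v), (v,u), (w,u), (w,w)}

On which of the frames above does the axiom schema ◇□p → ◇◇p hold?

The schema corresponds to a generalized confluence (Geach) condition: ∀x ∀y (xRy → ∃w (yRw ∧ xR²w)).
A: holds.
B: fails — aRb but no w with bRw and aR²w.
C: holds.
Valid on: A, C.

A, C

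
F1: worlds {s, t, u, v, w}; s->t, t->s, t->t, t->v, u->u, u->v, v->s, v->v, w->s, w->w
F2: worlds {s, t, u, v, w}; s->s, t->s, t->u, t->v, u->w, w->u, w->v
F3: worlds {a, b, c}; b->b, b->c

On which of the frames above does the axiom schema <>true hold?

Frame correspondent (Sahlqvist): forall x exists y Rxy — i.e. seriality.
F1: condition met.
F2: fails — world v has no successor.
F3: fails — world a has no successor.

F1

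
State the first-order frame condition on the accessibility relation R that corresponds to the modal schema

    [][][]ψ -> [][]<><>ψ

This is a Sahlqvist (Geach-type) schema ◇^0□^3ψ → □^2◇^2ψ.
Minimal-valuation argument: fix x; take any y with xR^0y and any z with xR^2z. Set V(ψ) to the set of worlds R-reachable from y in exactly 3 steps. Then □^3ψ holds at y, so the antecedent holds at x; validity forces ◇^2ψ at z, giving a w with zR^2w and yR^3w.
First-order correspondent: forall x forall z (x R^2 z -> exists w (x R^3 w & z R^2 w)).

forall x forall z (x R^2 z -> exists w (x R^3 w & z R^2 w))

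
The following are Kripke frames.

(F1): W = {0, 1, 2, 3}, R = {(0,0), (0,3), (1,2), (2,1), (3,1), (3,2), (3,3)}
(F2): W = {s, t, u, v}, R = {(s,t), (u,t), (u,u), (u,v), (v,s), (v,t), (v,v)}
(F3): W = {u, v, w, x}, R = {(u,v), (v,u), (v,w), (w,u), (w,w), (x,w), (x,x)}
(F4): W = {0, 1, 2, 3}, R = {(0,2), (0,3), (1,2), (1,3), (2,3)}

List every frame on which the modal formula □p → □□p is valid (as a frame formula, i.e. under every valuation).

(F4)

The schema corresponds to transitivity: ∀x ∀y ∀z (Rxy ∧ Ryz → Rxz).
(F1): fails — R12 and R21 but not R11.
(F2): fails — Ruv and Rvs but not Rus.
(F3): fails — Ruv and Rvw but not Ruw.
(F4): ✓.
Valid on: (F4).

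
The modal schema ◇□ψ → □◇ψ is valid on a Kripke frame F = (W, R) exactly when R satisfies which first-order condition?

convergence: ∀x ∀y ∀z (Rxy ∧ Rxz → ∃w (Ryw ∧ Rzw))

Suppose ◇□ψ→□◇ψ is valid. Take Rxy, Rxz and set V(ψ)={w : Ryw}. Then □ψ at y so ◇□ψ at x, so □◇ψ at x, so ◇ψ at z, giving w with Rzw and Ryw.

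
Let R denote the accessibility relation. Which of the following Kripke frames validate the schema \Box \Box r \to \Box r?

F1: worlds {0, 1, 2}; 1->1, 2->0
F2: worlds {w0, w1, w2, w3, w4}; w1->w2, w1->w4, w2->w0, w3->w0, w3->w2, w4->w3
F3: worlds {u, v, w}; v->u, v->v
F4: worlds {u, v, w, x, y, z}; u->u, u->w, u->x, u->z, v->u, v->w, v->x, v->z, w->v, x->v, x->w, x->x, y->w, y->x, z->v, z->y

This is the axiom for density; its first-order frame correspondent is \forall x \forall y (Rxy \to \exists z (Rxz \wedge Rzy)).
F1: fails — R20 but no z with R2z and Rz0.
F2: fails — Rw1w2 but no z with Rw1z and Rzw2.
F3: satisfies the condition.
F4: fails — Rzv but no t with Rzt and Rtv.

F3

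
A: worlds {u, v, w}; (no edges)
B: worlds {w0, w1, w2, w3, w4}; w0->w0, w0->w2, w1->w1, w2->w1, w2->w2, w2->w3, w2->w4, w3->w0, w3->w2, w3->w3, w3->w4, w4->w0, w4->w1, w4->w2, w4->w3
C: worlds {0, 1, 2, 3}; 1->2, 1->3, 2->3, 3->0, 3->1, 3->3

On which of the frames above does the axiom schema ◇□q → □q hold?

A

Frame correspondent (Sahlqvist): ∀x ∀y ∀z (Rxy ∧ Rxz → Ryz) — i.e. the Euclidean property.
A: ✓.
B: fails — Rw0w2 and Rw0w0 but not Rw2w0.
C: fails — R12 and R12 but not R22.
Valid on: A.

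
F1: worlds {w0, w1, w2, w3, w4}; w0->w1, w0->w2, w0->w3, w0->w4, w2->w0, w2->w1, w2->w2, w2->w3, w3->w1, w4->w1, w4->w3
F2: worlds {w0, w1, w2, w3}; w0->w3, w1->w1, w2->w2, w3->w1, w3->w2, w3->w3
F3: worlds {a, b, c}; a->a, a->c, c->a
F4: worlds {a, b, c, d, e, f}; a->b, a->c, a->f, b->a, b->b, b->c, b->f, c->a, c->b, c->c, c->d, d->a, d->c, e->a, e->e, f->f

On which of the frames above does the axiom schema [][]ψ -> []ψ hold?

F2, F3, F4

This is the axiom for density; its first-order frame correspondent is forall x forall y (Rxy -> exists z (Rxz & Rzy)).
F1: fails — Rw0w4 but no z with Rw0z and Rzw4.
F2: condition met.
F3: condition met.
F4: condition met.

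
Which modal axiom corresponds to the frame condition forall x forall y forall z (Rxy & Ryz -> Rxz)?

□q → □□q

The condition is transitivity. The 4 schema □q → □□q defines it.
Suppose □q→□□q is valid. Take Rxy, Ryz and set V(q)={w : Rxw}. Then □q at x, so □□q at x, so □q at y, so q at z, i.e. Rxz.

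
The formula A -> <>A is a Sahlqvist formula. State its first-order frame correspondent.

reflexivity

This schema is equivalent to the T axiom □A → A.
Its frame correspondent is reflexivity — forall x Rxx.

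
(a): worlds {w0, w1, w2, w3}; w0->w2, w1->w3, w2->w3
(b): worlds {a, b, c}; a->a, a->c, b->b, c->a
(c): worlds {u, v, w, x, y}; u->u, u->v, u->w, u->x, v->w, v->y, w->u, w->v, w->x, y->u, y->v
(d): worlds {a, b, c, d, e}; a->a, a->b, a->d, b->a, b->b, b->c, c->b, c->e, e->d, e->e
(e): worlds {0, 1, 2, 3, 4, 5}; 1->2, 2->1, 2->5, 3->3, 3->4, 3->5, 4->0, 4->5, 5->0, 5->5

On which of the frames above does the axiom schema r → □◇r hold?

The schema corresponds to symmetry: ∀x ∀y (Rxy → Ryx).
(a): fails — Rw0w2 but not Rw2w0.
(b): satisfies the condition.
(c): fails — Ruv but not Rvu.
(d): fails — Rce but not Rec.
(e): fails — R34 but not R43.
Valid on: (b).

(b)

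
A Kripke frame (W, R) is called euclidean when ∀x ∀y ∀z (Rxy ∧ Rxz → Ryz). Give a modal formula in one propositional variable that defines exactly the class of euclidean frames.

◇ψ → □◇ψ

The condition is the Euclidean property. The 5 schema ◇ψ → □◇ψ defines it.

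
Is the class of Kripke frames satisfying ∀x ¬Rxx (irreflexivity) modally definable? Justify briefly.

Any modally definable frame class is closed under surjective bounded morphisms.
The 2-cycle (worlds 0,1 with 0→1→0) is irreflexive, and the map sending every world to a single reflexive point • is a surjective bounded morphism (forth: every edge maps to (•,•); back: every world has a successor). So any modal formula valid on the 2-cycle is also valid on the reflexive point, which is not irreflexive.
So no modal formula (or set of formulas) defines exactly the irreflexive frames.

No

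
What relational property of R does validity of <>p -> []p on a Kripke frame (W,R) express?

Partial functionality

Suppose ◇p→□p is valid. Take Rxy, Rxz and set V(p)={y}. Then ◇p at x, so □p at x, so p at z, i.e. z=y.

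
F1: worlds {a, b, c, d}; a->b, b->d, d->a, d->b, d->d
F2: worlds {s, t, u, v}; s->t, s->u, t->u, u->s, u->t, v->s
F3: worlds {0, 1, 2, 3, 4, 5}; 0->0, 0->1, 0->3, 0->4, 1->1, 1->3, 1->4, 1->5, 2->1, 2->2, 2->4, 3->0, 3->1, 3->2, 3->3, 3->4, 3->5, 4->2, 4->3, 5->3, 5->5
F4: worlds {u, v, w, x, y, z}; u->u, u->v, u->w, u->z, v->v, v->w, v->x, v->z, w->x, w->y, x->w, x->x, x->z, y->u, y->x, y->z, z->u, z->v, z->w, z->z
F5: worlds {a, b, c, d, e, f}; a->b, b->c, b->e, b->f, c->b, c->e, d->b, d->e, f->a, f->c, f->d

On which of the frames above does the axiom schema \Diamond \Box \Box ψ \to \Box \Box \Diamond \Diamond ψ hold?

The schema corresponds to a generalized confluence (Geach) condition: \forall x \forall y \forall z ((xRy \wedge x R^2 z) \to \exists w (y R^2 w \wedge z R^2 w)).
F1: ✓.
F2: ✓.
F3: ✓.
F4: ✓.
F5: fails — aRb, aR²e but no w with bR²w and eR²w.
Valid on: F1, F2, F3, F4.

F1, F2, F3, F4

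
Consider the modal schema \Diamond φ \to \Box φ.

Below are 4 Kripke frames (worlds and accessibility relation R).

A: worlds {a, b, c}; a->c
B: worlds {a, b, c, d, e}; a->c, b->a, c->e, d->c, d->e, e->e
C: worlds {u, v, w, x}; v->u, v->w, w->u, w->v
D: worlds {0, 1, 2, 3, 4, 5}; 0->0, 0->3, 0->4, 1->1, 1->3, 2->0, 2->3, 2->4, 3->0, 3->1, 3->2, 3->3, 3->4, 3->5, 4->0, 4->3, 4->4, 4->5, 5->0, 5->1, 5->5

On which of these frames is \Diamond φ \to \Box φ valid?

A

Frame correspondent (Sahlqvist): \forall x \forall y \forall z (Rxy \wedge Rxz \to y = z) — i.e. partial functionality.
A: ✓.
B: fails — d sees both c and e.
C: fails — v sees both u and w.
D: fails — 0 sees both 0 and 3.
Valid on: A.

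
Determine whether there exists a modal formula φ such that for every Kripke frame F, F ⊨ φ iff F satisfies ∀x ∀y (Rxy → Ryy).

Yes — defined by □(□p → p)

The condition is shift-reflexivity. A defining modal formula is □(□p → p).
Suppose □(□p→p) is valid. Take Rxy and set V(p)={w : Ryw}. Then at y, □p holds; since □(□p→p) at x, □p→p at y, so p at y, i.e. Ryy.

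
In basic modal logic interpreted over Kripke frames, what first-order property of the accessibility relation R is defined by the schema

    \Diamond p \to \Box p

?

partial functionality

This is the CD axiom.
It corresponds to partial functionality: \forall x \forall y \forall z (Rxy \wedge Rxz \to y = z).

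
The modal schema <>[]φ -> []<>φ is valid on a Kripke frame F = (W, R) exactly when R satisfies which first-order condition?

Suppose ◇□φ→□◇φ is valid. Take Rxy, Rxz and set V(φ)={w : Ryw}. Then □φ at y so ◇□φ at x, so □◇φ at x, so ◇φ at z, giving w with Rzw and Ryw.

Convergence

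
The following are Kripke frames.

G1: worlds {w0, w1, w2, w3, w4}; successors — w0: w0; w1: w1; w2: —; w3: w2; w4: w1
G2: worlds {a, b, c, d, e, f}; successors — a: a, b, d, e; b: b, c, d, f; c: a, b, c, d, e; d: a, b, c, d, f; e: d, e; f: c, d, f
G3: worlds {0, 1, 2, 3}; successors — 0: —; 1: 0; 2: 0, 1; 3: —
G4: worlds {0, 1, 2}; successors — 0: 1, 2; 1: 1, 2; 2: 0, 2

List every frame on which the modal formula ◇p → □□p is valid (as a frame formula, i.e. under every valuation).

G1

This is the axiom for a generalized confluence (Geach) condition; its first-order frame correspondent is ∀x ∀y ∀z ((xRy ∧ xR²z) → ∃w (y = w ∧ z = w)).
G1: ✓.
G2: fails — aRa, aR²b but a ≠ b.
G3: fails — 2R1, 2R²0 but 1 ≠ 0.
G4: fails — 0R1, 0R²0 but 1 ≠ 0.
Valid on: G1.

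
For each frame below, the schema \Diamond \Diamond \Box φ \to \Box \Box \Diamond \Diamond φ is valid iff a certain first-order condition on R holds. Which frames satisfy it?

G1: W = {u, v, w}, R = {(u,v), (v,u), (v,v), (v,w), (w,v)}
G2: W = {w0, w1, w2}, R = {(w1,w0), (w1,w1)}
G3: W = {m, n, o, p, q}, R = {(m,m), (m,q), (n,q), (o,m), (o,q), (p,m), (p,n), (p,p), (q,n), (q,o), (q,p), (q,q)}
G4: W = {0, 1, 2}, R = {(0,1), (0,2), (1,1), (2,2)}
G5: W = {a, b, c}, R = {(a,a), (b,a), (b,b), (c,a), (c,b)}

G1, G3, G5

This is the axiom for a generalized confluence (Geach) condition; its first-order frame correspondent is \forall x \forall y \forall z ((x R^2 y \wedge x R^2 z) \to \exists w (yRw \wedge z R^2 w)).
G1: ✓.
G2: fails — w1R²w0, w1R²w0 but no w with w0Rw and w0R²w.
G3: ✓.
G4: fails — 0R²1, 0R²2 but no w with 1Rw and 2R²w.
G5: ✓.
Valid on: G1, G3, G5.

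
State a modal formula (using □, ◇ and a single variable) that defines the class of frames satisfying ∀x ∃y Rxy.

□q → ◇q

The condition is seriality. The D schema □q → ◇q defines it.
Suppose □q→◇q is valid. At any x set V(q)=W. Then □q at x, so ◇q at x, so x has a successor.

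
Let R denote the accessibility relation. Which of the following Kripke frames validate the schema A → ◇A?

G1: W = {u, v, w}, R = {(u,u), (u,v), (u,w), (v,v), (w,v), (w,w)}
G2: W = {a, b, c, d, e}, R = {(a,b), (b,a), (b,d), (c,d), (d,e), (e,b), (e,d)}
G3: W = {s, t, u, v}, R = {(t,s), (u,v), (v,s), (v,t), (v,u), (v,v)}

G1

The schema corresponds to reflexivity: ∀x Rxx.
G1: ✓.
G2: fails — world a does not see itself.
G3: fails — world s does not see itself.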